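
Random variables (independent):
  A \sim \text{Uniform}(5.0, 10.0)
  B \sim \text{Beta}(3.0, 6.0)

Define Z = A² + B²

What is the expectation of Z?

E[Z] = E[A²] + E[B²]
E[A²] = Var(A) + E[A]² = 2.0833333 + 56.25 = 58.333333
E[B²] = Var(B) + E[B]² = 0.022222222 + 0.11111111 = 0.13333333
E[Z] = 58.333333 + 0.13333333 = 58.466667

58.466667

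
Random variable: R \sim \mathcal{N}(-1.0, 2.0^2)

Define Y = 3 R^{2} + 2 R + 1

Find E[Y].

E[Y] = 3*E[R²] + 2*E[R] + 1
E[R] = -1
E[R²] = Var(R) + (E[R])² = 4 + 1 = 5
E[Y] = 3*5 + 2*(-1) + 1 = 14

14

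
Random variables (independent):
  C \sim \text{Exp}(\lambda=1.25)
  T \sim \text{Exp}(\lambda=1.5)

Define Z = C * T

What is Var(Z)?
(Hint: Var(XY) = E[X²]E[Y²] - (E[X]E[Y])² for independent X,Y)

Var(XY) = E[X²]E[Y²] - (E[X]E[Y])²
E[C] = 0.8, Var(C) = 0.64
E[T] = 0.66666667, Var(T) = 0.44444444
E[C²] = 0.64 + 0.8² = 1.28
E[T²] = 0.44444444 + 0.66666667² = 0.88888889
Var(Z) = 1.28*0.88888889 - (0.8*0.66666667)²
= 1.1377778 - 0.28444444 = 0.85333333

0.85333333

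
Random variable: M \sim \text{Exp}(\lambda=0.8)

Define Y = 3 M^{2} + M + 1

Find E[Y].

E[Y] = 3*E[M²] + 1*E[M] + 1
E[M] = 1.25
E[M²] = Var(M) + (E[M])² = 1.5625 + 1.5625 = 3.125
E[Y] = 3*3.125 + 1*1.25 + 1 = 11.625

11.625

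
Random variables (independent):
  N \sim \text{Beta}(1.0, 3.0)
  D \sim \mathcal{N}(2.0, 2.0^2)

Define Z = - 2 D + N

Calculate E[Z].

E[Z] = 1*E[N] - 2*E[D]
E[N] = 0.25
E[D] = 2
E[Z] = 1*0.25 - 2*2 = -3.75

-3.75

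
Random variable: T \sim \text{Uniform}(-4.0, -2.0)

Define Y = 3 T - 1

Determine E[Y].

For Y = 3T - 1:
E[Y] = 3 * E[T] - 1
E[T] = (-4 - 2)/2 = -3
E[Y] = 3 * (-3) - 1 = -10

-10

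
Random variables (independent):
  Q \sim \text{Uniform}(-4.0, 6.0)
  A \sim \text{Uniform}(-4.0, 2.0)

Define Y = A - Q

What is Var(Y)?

For independent RVs: Var(aX + bY) = a²Var(X) + b²Var(Y)
Var(Q) = 8.3333333
Var(A) = 3
Var(Y) = (-1)²*8.3333333 + 1²*3
= 1*8.3333333 + 1*3 = 11.333333

11.333333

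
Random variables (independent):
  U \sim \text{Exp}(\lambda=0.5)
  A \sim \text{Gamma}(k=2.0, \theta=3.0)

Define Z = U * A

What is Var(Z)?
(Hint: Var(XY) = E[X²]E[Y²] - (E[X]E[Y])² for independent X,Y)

Var(XY) = E[X²]E[Y²] - (E[X]E[Y])²
E[U] = 2, Var(U) = 4
E[A] = 6, Var(A) = 18
E[U²] = 4 + 2² = 8
E[A²] = 18 + 6² = 54
Var(Z) = 8*54 - (2*6)²
= 432 - 144 = 288

288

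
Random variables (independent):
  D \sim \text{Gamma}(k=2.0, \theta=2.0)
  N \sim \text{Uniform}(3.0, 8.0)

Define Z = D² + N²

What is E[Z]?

E[Z] = E[D²] + E[N²]
E[D²] = Var(D) + E[D]² = 8 + 16 = 24
E[N²] = Var(N) + E[N]² = 2.0833333 + 30.25 = 32.333333
E[Z] = 24 + 32.333333 = 56.333333

56.333333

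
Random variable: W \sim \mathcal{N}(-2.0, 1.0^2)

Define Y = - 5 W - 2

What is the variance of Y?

For Y = aW + b: Var(Y) = a² * Var(W)
Var(W) = 1.0^2 = 1
Var(Y) = (-5)² * 1 = 25 * 1 = 25

25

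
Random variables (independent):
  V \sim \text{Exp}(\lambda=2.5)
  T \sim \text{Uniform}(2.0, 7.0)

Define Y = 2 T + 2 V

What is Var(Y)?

For independent RVs: Var(aX + bY) = a²Var(X) + b²Var(Y)
Var(V) = 0.16
Var(T) = 2.0833333
Var(Y) = 2²*0.16 + 2²*2.0833333
= 4*0.16 + 4*2.0833333 = 8.9733333

8.9733333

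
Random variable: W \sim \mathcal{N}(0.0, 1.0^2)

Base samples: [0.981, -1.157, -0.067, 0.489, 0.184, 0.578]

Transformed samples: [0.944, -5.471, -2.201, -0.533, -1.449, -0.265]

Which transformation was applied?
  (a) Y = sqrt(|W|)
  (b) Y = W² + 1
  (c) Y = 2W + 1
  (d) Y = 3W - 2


Checking option (d) Y = 3W - 2:
  W = 0.981 -> Y = 0.944 ✓
  W = -1.157 -> Y = -5.471 ✓
  W = -0.067 -> Y = -2.201 ✓
All samples match this transformation.

(d) 3W - 2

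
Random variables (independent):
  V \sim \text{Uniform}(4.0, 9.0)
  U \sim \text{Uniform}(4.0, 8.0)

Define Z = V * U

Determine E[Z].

For independent RVs: E[XY] = E[X]*E[Y]
E[V] = 6.5
E[U] = 6
E[Z] = 6.5 * 6 = 39

39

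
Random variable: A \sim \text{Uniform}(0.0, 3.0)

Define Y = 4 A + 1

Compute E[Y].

For Y = 4A + 1:
E[Y] = 4 * E[A] + 1
E[A] = (0 + 3)/2 = 1.5
E[Y] = 4 * 1.5 + 1 = 7

7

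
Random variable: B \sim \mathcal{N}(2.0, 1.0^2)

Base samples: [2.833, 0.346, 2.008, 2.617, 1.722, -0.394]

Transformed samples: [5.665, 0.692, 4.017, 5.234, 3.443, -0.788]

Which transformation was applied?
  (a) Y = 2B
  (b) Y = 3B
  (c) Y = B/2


Checking option (a) Y = 2B:
  B = 2.833 -> Y = 5.665 ✓
  B = 0.346 -> Y = 0.692 ✓
  B = 2.008 -> Y = 4.017 ✓
All samples match this transformation.

(a) 2B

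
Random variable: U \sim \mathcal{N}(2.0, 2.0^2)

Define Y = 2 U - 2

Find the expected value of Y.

For Y = 2U - 2:
E[Y] = 2 * E[U] - 2
E[U] = 2.0 = 2
E[Y] = 2 * 2 - 2 = 2

2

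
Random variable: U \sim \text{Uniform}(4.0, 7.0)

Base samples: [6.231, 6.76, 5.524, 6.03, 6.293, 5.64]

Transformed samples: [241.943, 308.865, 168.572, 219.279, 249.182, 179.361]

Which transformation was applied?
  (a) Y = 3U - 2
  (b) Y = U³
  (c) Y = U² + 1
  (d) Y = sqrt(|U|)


Checking option (b) Y = U³:
  U = 6.231 -> Y = 241.943 ✓
  U = 6.76 -> Y = 308.865 ✓
  U = 5.524 -> Y = 168.572 ✓
All samples match this transformation.

(b) U³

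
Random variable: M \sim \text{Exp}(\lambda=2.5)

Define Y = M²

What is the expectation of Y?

Using E[X²] = Var(X) + (E[X])²:
E[M] = 0.4
Var(M) = 1/2.5^2 = 0.16
E[M²] = 0.16 + 0.4² = 0.16 + 0.16 = 0.32

0.32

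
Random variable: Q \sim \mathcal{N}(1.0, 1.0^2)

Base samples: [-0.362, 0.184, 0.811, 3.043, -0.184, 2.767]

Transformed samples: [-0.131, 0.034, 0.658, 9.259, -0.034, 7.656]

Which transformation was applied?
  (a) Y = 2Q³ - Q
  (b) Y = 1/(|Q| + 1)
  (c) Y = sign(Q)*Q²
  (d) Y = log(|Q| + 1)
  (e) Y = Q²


Checking option (c) Y = sign(Q)*Q²:
  Q = -0.362 -> Y = -0.131 ✓
  Q = 0.184 -> Y = 0.034 ✓
  Q = 0.811 -> Y = 0.658 ✓
All samples match this transformation.

(c) sign(Q)*Q²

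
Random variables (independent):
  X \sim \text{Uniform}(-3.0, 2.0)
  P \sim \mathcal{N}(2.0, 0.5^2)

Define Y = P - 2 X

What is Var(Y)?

For independent RVs: Var(aX + bY) = a²Var(X) + b²Var(Y)
Var(X) = 2.0833333
Var(P) = 0.25
Var(Y) = (-2)²*2.0833333 + 1²*0.25
= 4*2.0833333 + 1*0.25 = 8.5833333

8.5833333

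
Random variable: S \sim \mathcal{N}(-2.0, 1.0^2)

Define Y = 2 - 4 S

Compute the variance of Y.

For Y = aS + b: Var(Y) = a² * Var(S)
Var(S) = 1.0^2 = 1
Var(Y) = (-4)² * 1 = 16 * 1 = 16

16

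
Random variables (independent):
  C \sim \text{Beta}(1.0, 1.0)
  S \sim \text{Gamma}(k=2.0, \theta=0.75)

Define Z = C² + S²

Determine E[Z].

E[Z] = E[C²] + E[S²]
E[C²] = Var(C) + E[C]² = 0.083333333 + 0.25 = 0.33333333
E[S²] = Var(S) + E[S]² = 1.125 + 2.25 = 3.375
E[Z] = 0.33333333 + 3.375 = 3.7083333

3.7083333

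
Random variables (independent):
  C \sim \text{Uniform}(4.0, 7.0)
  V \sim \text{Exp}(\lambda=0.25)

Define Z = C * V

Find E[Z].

For independent RVs: E[XY] = E[X]*E[Y]
E[C] = 5.5
E[V] = 4
E[Z] = 5.5 * 4 = 22

22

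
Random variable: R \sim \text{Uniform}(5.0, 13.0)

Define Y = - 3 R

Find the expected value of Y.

For Y = -3R:
E[Y] = -3 * E[R]
E[R] = (5 + 13)/2 = 9
E[Y] = -3 * 9 = -27

-27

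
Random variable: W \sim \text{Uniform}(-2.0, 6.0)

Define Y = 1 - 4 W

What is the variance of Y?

For Y = aW + b: Var(Y) = a² * Var(W)
Var(W) = (6 + 2)^2/12 = 5.3333333
Var(Y) = (-4)² * 5.3333333 = 16 * 5.3333333 = 85.333333

85.333333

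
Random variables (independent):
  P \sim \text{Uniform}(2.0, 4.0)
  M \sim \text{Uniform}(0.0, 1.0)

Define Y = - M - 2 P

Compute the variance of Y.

For independent RVs: Var(aX + bY) = a²Var(X) + b²Var(Y)
Var(P) = 0.33333333
Var(M) = 0.083333333
Var(Y) = (-2)²*0.33333333 + (-1)²*0.083333333
= 4*0.33333333 + 1*0.083333333 = 1.4166667

1.4166667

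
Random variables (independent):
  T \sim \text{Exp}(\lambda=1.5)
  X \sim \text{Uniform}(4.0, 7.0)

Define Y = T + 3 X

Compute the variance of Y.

For independent RVs: Var(aX + bY) = a²Var(X) + b²Var(Y)
Var(T) = 0.44444444
Var(X) = 0.75
Var(Y) = 1²*0.44444444 + 3²*0.75
= 1*0.44444444 + 9*0.75 = 7.1944444

7.1944444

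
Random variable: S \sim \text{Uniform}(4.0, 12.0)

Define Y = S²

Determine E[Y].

E[S²] = Var(S) + (E[S])² = 5.3333333 + 64 = 69.333333

69.333333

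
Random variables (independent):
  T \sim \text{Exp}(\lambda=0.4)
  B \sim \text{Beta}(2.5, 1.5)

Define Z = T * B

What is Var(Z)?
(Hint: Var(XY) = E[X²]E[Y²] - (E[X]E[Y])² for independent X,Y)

Var(XY) = E[X²]E[Y²] - (E[X]E[Y])²
E[T] = 2.5, Var(T) = 6.25
E[B] = 0.625, Var(B) = 0.046875
E[T²] = 6.25 + 2.5² = 12.5
E[B²] = 0.046875 + 0.625² = 0.4375
Var(Z) = 12.5*0.4375 - (2.5*0.625)²
= 5.46875 - 2.4414062 = 3.0273438

3.0273438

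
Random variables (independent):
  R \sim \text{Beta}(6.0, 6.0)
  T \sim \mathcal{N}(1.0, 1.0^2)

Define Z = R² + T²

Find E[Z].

E[Z] = E[R²] + E[T²]
E[R²] = Var(R) + E[R]² = 0.019230769 + 0.25 = 0.26923077
E[T²] = Var(T) + E[T]² = 1 + 1 = 2
E[Z] = 0.26923077 + 2 = 2.2692308

2.2692308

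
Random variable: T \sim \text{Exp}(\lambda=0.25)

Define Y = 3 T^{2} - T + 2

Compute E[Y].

E[Y] = 3*E[T²] - 1*E[T] + 2
E[T] = 4
E[T²] = Var(T) + (E[T])² = 16 + 16 = 32
E[Y] = 3*32 - 1*4 + 2 = 94

94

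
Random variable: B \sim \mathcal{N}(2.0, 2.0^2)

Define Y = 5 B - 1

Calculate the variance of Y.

For Y = aB + b: Var(Y) = a² * Var(B)
Var(B) = 2.0^2 = 4
Var(Y) = 5² * 4 = 25 * 4 = 100

100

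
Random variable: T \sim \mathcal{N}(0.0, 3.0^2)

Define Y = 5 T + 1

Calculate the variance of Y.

For Y = aT + b: Var(Y) = a² * Var(T)
Var(T) = 3.0^2 = 9
Var(Y) = 5² * 9 = 25 * 9 = 225

225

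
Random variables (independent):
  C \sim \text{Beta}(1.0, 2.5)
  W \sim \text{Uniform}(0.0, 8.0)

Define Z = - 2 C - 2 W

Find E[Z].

E[Z] = -2*E[C] - 2*E[W]
E[C] = 0.28571429
E[W] = 4
E[Z] = -2*0.28571429 - 2*4 = -8.5714286

-8.5714286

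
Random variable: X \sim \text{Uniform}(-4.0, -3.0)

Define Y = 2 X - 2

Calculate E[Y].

For Y = 2X - 2:
E[Y] = 2 * E[X] - 2
E[X] = (-4 - 3)/2 = -3.5
E[Y] = 2 * (-3.5) - 2 = -9

-9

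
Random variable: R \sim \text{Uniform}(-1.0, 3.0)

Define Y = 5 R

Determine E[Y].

For Y = 5R:
E[Y] = 5 * E[R]
E[R] = (-1 + 3)/2 = 1
E[Y] = 5 * 1 = 5

5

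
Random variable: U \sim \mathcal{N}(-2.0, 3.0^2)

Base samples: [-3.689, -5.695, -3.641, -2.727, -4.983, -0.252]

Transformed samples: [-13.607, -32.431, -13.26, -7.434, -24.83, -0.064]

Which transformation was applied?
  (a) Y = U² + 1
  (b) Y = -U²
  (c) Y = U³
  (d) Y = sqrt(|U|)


Checking option (b) Y = -U²:
  U = -3.689 -> Y = -13.607 ✓
  U = -5.695 -> Y = -32.431 ✓
  U = -3.641 -> Y = -13.26 ✓
All samples match this transformation.

(b) -U²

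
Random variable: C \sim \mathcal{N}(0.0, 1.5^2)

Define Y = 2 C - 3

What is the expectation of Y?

For Y = 2C - 3:
E[Y] = 2 * E[C] - 3
E[C] = 0.0 = 0
E[Y] = 2 * 0 - 3 = -3

-3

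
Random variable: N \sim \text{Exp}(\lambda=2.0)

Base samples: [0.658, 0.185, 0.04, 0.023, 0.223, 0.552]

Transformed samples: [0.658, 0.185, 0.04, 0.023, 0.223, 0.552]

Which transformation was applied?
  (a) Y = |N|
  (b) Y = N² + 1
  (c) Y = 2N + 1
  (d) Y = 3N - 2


Checking option (a) Y = |N|:
  N = 0.658 -> Y = 0.658 ✓
  N = 0.185 -> Y = 0.185 ✓
  N = 0.04 -> Y = 0.04 ✓
All samples match this transformation.

(a) |N|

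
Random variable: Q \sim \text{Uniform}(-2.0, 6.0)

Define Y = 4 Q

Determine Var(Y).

For Y = aQ + b: Var(Y) = a² * Var(Q)
Var(Q) = (6 + 2)^2/12 = 5.3333333
Var(Y) = 4² * 5.3333333 = 16 * 5.3333333 = 85.333333

85.333333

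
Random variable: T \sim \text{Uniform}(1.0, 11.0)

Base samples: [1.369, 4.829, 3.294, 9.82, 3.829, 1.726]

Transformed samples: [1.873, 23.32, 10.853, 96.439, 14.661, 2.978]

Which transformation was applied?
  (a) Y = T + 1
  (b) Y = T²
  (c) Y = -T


Checking option (b) Y = T²:
  T = 1.369 -> Y = 1.873 ✓
  T = 4.829 -> Y = 23.32 ✓
  T = 3.294 -> Y = 10.853 ✓
All samples match this transformation.

(b) T²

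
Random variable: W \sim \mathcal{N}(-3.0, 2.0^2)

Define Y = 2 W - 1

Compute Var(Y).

For Y = aW + b: Var(Y) = a² * Var(W)
Var(W) = 2.0^2 = 4
Var(Y) = 2² * 4 = 4 * 4 = 16

16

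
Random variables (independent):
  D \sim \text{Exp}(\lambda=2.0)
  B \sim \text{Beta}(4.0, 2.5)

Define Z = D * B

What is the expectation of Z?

For independent RVs: E[XY] = E[X]*E[Y]
E[D] = 0.5
E[B] = 0.61538462
E[Z] = 0.5 * 0.61538462 = 0.30769231

0.30769231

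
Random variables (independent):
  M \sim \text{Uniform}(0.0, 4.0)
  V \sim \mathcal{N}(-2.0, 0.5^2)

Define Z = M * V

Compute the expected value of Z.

For independent RVs: E[XY] = E[X]*E[Y]
E[M] = 2
E[V] = -2
E[Z] = 2 * (-2) = -4

-4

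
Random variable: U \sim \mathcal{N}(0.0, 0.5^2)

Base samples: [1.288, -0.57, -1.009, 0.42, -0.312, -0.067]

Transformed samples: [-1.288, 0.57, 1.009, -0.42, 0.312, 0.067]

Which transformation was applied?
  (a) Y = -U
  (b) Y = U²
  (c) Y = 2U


Checking option (a) Y = -U:
  U = 1.288 -> Y = -1.288 ✓
  U = -0.57 -> Y = 0.57 ✓
  U = -1.009 -> Y = 1.009 ✓
All samples match this transformation.

(a) -U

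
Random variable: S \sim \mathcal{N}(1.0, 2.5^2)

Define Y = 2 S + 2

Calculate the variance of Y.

For Y = aS + b: Var(Y) = a² * Var(S)
Var(S) = 2.5^2 = 6.25
Var(Y) = 2² * 6.25 = 4 * 6.25 = 25

25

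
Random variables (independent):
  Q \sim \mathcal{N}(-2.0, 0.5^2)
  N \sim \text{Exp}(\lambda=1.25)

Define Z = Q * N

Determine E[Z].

For independent RVs: E[XY] = E[X]*E[Y]
E[Q] = -2
E[N] = 0.8
E[Z] = -2 * 0.8 = -1.6

-1.6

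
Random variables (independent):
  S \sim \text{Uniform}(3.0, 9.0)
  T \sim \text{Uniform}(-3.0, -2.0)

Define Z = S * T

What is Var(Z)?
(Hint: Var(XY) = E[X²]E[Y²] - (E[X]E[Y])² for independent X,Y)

Var(XY) = E[X²]E[Y²] - (E[X]E[Y])²
E[S] = 6, Var(S) = 3
E[T] = -2.5, Var(T) = 0.083333333
E[S²] = 3 + 6² = 39
E[T²] = 0.083333333 + (-2.5)² = 6.3333333
Var(Z) = 39*6.3333333 - (6*(-2.5))²
= 247 - 225 = 22

22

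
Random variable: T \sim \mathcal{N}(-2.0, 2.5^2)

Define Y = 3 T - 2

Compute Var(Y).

For Y = aT + b: Var(Y) = a² * Var(T)
Var(T) = 2.5^2 = 6.25
Var(Y) = 3² * 6.25 = 9 * 6.25 = 56.25

56.25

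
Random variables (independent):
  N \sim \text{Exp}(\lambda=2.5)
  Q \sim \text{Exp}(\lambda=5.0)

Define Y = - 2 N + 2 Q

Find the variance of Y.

For independent RVs: Var(aX + bY) = a²Var(X) + b²Var(Y)
Var(N) = 0.16
Var(Q) = 0.04
Var(Y) = (-2)²*0.16 + 2²*0.04
= 4*0.16 + 4*0.04 = 0.8

0.8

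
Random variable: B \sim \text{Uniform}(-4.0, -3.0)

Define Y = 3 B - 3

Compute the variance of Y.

For Y = aB + b: Var(Y) = a² * Var(B)
Var(B) = (-3 + 4)^2/12 = 0.083333333
Var(Y) = 3² * 0.083333333 = 9 * 0.083333333 = 0.75

0.75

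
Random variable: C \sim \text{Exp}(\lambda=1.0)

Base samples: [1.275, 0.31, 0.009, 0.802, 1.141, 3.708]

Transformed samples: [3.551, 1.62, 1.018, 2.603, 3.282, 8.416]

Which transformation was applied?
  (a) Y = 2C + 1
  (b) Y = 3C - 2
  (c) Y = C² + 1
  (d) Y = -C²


Checking option (a) Y = 2C + 1:
  C = 1.275 -> Y = 3.551 ✓
  C = 0.31 -> Y = 1.62 ✓
  C = 0.009 -> Y = 1.018 ✓
All samples match this transformation.

(a) 2C + 1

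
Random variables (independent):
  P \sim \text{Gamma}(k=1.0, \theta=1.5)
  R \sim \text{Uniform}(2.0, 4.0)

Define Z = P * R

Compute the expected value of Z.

For independent RVs: E[XY] = E[X]*E[Y]
E[P] = 1.5
E[R] = 3
E[Z] = 1.5 * 3 = 4.5

4.5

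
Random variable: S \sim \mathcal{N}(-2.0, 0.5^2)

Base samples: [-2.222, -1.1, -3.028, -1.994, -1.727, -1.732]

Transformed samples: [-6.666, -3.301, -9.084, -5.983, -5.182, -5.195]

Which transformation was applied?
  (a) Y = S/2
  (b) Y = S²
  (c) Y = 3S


Checking option (c) Y = 3S:
  S = -2.222 -> Y = -6.666 ✓
  S = -1.1 -> Y = -3.301 ✓
  S = -3.028 -> Y = -9.084 ✓
All samples match this transformation.

(c) 3S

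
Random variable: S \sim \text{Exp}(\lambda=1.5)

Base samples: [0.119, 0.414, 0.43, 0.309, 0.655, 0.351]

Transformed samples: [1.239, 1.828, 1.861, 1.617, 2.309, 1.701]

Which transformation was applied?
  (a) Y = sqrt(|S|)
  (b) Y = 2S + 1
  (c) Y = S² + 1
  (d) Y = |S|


Checking option (b) Y = 2S + 1:
  S = 0.119 -> Y = 1.239 ✓
  S = 0.414 -> Y = 1.828 ✓
  S = 0.43 -> Y = 1.861 ✓
All samples match this transformation.

(b) 2S + 1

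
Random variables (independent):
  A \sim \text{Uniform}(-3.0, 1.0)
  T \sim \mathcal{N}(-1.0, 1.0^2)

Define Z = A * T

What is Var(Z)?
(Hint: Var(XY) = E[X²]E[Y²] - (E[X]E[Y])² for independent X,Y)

Var(XY) = E[X²]E[Y²] - (E[X]E[Y])²
E[A] = -1, Var(A) = 1.3333333
E[T] = -1, Var(T) = 1
E[A²] = 1.3333333 + (-1)² = 2.3333333
E[T²] = 1 + (-1)² = 2
Var(Z) = 2.3333333*2 - (-1*(-1))²
= 4.6666667 - 1 = 3.6666667

3.6666667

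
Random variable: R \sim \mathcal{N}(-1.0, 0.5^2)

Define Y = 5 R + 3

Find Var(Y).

For Y = aR + b: Var(Y) = a² * Var(R)
Var(R) = 0.5^2 = 0.25
Var(Y) = 5² * 0.25 = 25 * 0.25 = 6.25

6.25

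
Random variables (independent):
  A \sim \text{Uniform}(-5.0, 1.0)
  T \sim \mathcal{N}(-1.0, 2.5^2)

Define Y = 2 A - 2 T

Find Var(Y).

For independent RVs: Var(aX + bY) = a²Var(X) + b²Var(Y)
Var(A) = 3
Var(T) = 6.25
Var(Y) = 2²*3 + (-2)²*6.25
= 4*3 + 4*6.25 = 37

37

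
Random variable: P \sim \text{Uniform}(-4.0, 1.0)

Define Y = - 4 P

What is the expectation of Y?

For Y = -4P:
E[Y] = -4 * E[P]
E[P] = (-4 + 1)/2 = -1.5
E[Y] = -4 * (-1.5) = 6

6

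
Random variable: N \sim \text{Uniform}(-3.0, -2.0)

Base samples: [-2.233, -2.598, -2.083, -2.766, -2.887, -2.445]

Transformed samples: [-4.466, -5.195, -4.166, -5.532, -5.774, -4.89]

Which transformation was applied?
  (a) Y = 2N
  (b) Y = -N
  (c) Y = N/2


Checking option (a) Y = 2N:
  N = -2.233 -> Y = -4.466 ✓
  N = -2.598 -> Y = -5.195 ✓
  N = -2.083 -> Y = -4.166 ✓
All samples match this transformation.

(a) 2N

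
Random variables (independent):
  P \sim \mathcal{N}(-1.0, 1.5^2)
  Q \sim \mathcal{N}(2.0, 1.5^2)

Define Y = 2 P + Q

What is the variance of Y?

For independent RVs: Var(aX + bY) = a²Var(X) + b²Var(Y)
Var(P) = 2.25
Var(Q) = 2.25
Var(Y) = 2²*2.25 + 1²*2.25
= 4*2.25 + 1*2.25 = 11.25

11.25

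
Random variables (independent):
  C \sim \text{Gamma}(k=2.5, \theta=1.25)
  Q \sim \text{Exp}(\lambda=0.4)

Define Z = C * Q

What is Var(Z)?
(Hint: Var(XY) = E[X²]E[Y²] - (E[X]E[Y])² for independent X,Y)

Var(XY) = E[X²]E[Y²] - (E[X]E[Y])²
E[C] = 3.125, Var(C) = 3.90625
E[Q] = 2.5, Var(Q) = 6.25
E[C²] = 3.90625 + 3.125² = 13.671875
E[Q²] = 6.25 + 2.5² = 12.5
Var(Z) = 13.671875*12.5 - (3.125*2.5)²
= 170.89844 - 61.035156 = 109.86328

109.86328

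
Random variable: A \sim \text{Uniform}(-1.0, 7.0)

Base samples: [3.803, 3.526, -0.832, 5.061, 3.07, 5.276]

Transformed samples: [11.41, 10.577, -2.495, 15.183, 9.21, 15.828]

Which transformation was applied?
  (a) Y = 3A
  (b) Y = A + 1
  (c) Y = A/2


Checking option (a) Y = 3A:
  A = 3.803 -> Y = 11.41 ✓
  A = 3.526 -> Y = 10.577 ✓
  A = -0.832 -> Y = -2.495 ✓
All samples match this transformation.

(a) 3A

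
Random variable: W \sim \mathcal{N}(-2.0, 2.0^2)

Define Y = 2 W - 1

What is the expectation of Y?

For Y = 2W - 1:
E[Y] = 2 * E[W] - 1
E[W] = -2.0 = -2
E[Y] = 2 * (-2) - 1 = -5

-5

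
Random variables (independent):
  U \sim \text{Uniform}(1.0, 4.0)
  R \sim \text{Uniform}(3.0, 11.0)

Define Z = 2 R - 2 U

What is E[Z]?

E[Z] = -2*E[U] + 2*E[R]
E[U] = 2.5
E[R] = 7
E[Z] = -2*2.5 + 2*7 = 9

9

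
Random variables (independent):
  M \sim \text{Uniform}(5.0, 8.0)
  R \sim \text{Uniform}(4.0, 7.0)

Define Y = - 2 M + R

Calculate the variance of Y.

For independent RVs: Var(aX + bY) = a²Var(X) + b²Var(Y)
Var(M) = 0.75
Var(R) = 0.75
Var(Y) = (-2)²*0.75 + 1²*0.75
= 4*0.75 + 1*0.75 = 3.75

3.75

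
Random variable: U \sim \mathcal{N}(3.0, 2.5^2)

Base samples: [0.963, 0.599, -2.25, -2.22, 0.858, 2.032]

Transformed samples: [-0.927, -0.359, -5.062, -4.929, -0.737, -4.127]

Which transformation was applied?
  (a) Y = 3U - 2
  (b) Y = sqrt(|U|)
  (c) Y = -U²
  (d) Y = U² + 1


Checking option (c) Y = -U²:
  U = 0.963 -> Y = -0.927 ✓
  U = 0.599 -> Y = -0.359 ✓
  U = -2.25 -> Y = -5.062 ✓
All samples match this transformation.

(c) -U²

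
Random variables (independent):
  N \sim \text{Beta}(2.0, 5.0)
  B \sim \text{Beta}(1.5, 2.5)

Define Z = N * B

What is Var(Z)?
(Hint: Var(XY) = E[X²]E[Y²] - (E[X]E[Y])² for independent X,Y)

Var(XY) = E[X²]E[Y²] - (E[X]E[Y])²
E[N] = 0.28571429, Var(N) = 0.025510204
E[B] = 0.375, Var(B) = 0.046875
E[N²] = 0.025510204 + 0.28571429² = 0.10714286
E[B²] = 0.046875 + 0.375² = 0.1875
Var(Z) = 0.10714286*0.1875 - (0.28571429*0.375)²
= 0.020089286 - 0.011479592 = 0.0086096939

0.0086096939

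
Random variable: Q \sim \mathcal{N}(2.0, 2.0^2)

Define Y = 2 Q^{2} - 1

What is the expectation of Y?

E[Y] = 2*E[Q²] - 1
E[Q] = 2
E[Q²] = Var(Q) + (E[Q])² = 4 + 4 = 8
E[Y] = 2*8 - 1 = 15

15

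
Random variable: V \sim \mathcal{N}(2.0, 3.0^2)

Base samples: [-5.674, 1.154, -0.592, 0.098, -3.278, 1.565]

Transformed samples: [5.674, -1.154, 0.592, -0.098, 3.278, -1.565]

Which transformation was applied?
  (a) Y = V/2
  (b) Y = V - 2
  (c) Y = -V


Checking option (c) Y = -V:
  V = -5.674 -> Y = 5.674 ✓
  V = 1.154 -> Y = -1.154 ✓
  V = -0.592 -> Y = 0.592 ✓
All samples match this transformation.

(c) -V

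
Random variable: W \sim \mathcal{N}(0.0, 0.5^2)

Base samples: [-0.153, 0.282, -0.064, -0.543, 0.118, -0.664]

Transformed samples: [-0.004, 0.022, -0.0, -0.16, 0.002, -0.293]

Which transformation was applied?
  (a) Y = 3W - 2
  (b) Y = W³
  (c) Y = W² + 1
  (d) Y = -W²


Checking option (b) Y = W³:
  W = -0.153 -> Y = -0.004 ✓
  W = 0.282 -> Y = 0.022 ✓
  W = -0.064 -> Y = -0.0 ✓
All samples match this transformation.

(b) W³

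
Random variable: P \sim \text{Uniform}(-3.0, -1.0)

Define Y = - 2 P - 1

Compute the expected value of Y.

For Y = -2P - 1:
E[Y] = -2 * E[P] - 1
E[P] = (-3 - 1)/2 = -2
E[Y] = -2 * (-2) - 1 = 3

3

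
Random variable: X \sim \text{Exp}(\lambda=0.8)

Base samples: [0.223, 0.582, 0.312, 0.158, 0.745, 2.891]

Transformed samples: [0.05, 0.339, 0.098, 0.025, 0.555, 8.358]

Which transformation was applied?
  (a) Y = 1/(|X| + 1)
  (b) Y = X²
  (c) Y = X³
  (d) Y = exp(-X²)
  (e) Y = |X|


Checking option (b) Y = X²:
  X = 0.223 -> Y = 0.05 ✓
  X = 0.582 -> Y = 0.339 ✓
  X = 0.312 -> Y = 0.098 ✓
All samples match this transformation.

(b) X²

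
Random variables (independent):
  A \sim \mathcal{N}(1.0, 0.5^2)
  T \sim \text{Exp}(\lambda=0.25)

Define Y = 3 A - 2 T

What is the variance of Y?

For independent RVs: Var(aX + bY) = a²Var(X) + b²Var(Y)
Var(A) = 0.25
Var(T) = 16
Var(Y) = 3²*0.25 + (-2)²*16
= 9*0.25 + 4*16 = 66.25

66.25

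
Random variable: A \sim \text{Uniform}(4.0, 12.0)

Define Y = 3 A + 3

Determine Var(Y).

For Y = aA + b: Var(Y) = a² * Var(A)
Var(A) = (12 - 4)^2/12 = 5.3333333
Var(Y) = 3² * 5.3333333 = 9 * 5.3333333 = 48

48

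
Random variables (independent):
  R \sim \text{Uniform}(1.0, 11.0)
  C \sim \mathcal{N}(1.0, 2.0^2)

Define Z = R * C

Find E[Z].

For independent RVs: E[XY] = E[X]*E[Y]
E[R] = 6
E[C] = 1
E[Z] = 6 * 1 = 6

6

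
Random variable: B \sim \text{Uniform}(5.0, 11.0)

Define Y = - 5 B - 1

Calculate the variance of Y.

For Y = aB + b: Var(Y) = a² * Var(B)
Var(B) = (11 - 5)^2/12 = 3
Var(Y) = (-5)² * 3 = 25 * 3 = 75

75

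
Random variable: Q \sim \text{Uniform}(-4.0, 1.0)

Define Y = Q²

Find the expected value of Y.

Using E[X²] = Var(X) + (E[X])²:
E[Q] = -1.5
Var(Q) = (1 + 4)^2/12 = 2.0833333
E[Q²] = 2.0833333 + (-1.5)² = 2.0833333 + 2.25 = 4.3333333

4.3333333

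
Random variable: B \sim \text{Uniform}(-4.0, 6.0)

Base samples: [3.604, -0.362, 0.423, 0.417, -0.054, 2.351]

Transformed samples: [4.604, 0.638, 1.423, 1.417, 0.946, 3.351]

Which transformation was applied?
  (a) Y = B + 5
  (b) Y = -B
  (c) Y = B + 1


Checking option (c) Y = B + 1:
  B = 3.604 -> Y = 4.604 ✓
  B = -0.362 -> Y = 0.638 ✓
  B = 0.423 -> Y = 1.423 ✓
All samples match this transformation.

(c) B + 1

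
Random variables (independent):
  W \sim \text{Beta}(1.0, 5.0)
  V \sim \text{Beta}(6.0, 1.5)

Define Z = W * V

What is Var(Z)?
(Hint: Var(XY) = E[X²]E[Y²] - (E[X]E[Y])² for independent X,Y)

Var(XY) = E[X²]E[Y²] - (E[X]E[Y])²
E[W] = 0.16666667, Var(W) = 0.01984127
E[V] = 0.8, Var(V) = 0.018823529
E[W²] = 0.01984127 + 0.16666667² = 0.047619048
E[V²] = 0.018823529 + 0.8² = 0.65882353
Var(Z) = 0.047619048*0.65882353 - (0.16666667*0.8)²
= 0.031372549 - 0.017777778 = 0.013594771

0.013594771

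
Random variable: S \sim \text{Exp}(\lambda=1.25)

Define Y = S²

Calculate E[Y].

E[S²] = Var(S) + (E[S])² = 0.64 + 0.64 = 1.28

1.28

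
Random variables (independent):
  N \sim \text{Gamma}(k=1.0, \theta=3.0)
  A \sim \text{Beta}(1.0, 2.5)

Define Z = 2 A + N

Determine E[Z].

E[Z] = 1*E[N] + 2*E[A]
E[N] = 3
E[A] = 0.28571429
E[Z] = 1*3 + 2*0.28571429 = 3.5714286

3.5714286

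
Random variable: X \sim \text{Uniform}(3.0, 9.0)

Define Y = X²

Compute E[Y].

Using E[X²] = Var(X) + (E[X])²:
E[X] = 6
Var(X) = (9 - 3)^2/12 = 3
E[X²] = 3 + 6² = 3 + 36 = 39

39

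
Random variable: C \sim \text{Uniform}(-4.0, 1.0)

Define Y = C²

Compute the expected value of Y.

Using E[X²] = Var(X) + (E[X])²:
E[C] = -1.5
Var(C) = (1 + 4)^2/12 = 2.0833333
E[C²] = 2.0833333 + (-1.5)² = 2.0833333 + 2.25 = 4.3333333

4.3333333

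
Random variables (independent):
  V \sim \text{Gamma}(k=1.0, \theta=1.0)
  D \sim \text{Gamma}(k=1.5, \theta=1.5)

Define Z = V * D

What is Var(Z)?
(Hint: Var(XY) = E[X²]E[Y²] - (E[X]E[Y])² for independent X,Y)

Var(XY) = E[X²]E[Y²] - (E[X]E[Y])²
E[V] = 1, Var(V) = 1
E[D] = 2.25, Var(D) = 3.375
E[V²] = 1 + 1² = 2
E[D²] = 3.375 + 2.25² = 8.4375
Var(Z) = 2*8.4375 - (1*2.25)²
= 16.875 - 5.0625 = 11.8125

11.8125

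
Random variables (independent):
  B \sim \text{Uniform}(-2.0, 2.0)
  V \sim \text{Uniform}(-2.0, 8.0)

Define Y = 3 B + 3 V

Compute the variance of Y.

For independent RVs: Var(aX + bY) = a²Var(X) + b²Var(Y)
Var(B) = 1.3333333
Var(V) = 8.3333333
Var(Y) = 3²*1.3333333 + 3²*8.3333333
= 9*1.3333333 + 9*8.3333333 = 87

87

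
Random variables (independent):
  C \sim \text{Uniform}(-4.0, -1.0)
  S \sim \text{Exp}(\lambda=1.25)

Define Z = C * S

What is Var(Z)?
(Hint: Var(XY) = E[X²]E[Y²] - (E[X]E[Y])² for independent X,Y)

Var(XY) = E[X²]E[Y²] - (E[X]E[Y])²
E[C] = -2.5, Var(C) = 0.75
E[S] = 0.8, Var(S) = 0.64
E[C²] = 0.75 + (-2.5)² = 7
E[S²] = 0.64 + 0.8² = 1.28
Var(Z) = 7*1.28 - (-2.5*0.8)²
= 8.96 - 4 = 4.96

4.96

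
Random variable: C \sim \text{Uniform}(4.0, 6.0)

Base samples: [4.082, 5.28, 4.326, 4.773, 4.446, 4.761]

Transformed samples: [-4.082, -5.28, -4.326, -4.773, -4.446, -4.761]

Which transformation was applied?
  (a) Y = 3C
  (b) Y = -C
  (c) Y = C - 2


Checking option (b) Y = -C:
  C = 4.082 -> Y = -4.082 ✓
  C = 5.28 -> Y = -5.28 ✓
  C = 4.326 -> Y = -4.326 ✓
All samples match this transformation.

(b) -C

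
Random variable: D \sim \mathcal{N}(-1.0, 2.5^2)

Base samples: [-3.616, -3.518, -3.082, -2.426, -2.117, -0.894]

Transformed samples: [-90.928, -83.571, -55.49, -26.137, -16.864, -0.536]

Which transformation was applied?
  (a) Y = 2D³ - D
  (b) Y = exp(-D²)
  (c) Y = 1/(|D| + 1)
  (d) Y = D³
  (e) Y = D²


Checking option (a) Y = 2D³ - D:
  D = -3.616 -> Y = -90.928 ✓
  D = -3.518 -> Y = -83.571 ✓
  D = -3.082 -> Y = -55.49 ✓
All samples match this transformation.

(a) 2D³ - D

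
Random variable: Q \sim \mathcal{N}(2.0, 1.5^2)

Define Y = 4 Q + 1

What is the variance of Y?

For Y = aQ + b: Var(Y) = a² * Var(Q)
Var(Q) = 1.5^2 = 2.25
Var(Y) = 4² * 2.25 = 16 * 2.25 = 36

36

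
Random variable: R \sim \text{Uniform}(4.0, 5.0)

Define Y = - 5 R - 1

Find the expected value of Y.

For Y = -5R - 1:
E[Y] = -5 * E[R] - 1
E[R] = (4 + 5)/2 = 4.5
E[Y] = -5 * 4.5 - 1 = -23.5

-23.5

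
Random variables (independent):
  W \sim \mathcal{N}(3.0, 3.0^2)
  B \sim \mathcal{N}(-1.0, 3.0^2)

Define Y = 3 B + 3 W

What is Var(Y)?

For independent RVs: Var(aX + bY) = a²Var(X) + b²Var(Y)
Var(W) = 9
Var(B) = 9
Var(Y) = 3²*9 + 3²*9
= 9*9 + 9*9 = 162

162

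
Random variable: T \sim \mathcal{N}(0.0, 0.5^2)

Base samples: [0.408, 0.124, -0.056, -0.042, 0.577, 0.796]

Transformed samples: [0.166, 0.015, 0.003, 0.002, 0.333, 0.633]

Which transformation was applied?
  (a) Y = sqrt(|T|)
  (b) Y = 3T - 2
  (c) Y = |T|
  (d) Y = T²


Checking option (d) Y = T²:
  T = 0.408 -> Y = 0.166 ✓
  T = 0.124 -> Y = 0.015 ✓
  T = -0.056 -> Y = 0.003 ✓
All samples match this transformation.

(d) T²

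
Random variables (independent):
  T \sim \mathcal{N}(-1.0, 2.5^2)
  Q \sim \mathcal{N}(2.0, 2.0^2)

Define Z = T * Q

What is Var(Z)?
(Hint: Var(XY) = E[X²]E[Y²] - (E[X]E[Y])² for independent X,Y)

Var(XY) = E[X²]E[Y²] - (E[X]E[Y])²
E[T] = -1, Var(T) = 6.25
E[Q] = 2, Var(Q) = 4
E[T²] = 6.25 + (-1)² = 7.25
E[Q²] = 4 + 2² = 8
Var(Z) = 7.25*8 - (-1*2)²
= 58 - 4 = 54

54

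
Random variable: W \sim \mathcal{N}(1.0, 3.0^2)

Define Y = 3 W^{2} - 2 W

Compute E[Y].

E[Y] = 3*E[W²] - 2*E[W]
E[W] = 1
E[W²] = Var(W) + (E[W])² = 9 + 1 = 10
E[Y] = 3*10 - 2*1 = 28

28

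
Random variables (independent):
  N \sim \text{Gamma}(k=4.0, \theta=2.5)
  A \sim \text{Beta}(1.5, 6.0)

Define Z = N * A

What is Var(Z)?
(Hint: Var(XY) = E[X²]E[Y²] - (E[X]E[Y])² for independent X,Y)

Var(XY) = E[X²]E[Y²] - (E[X]E[Y])²
E[N] = 10, Var(N) = 25
E[A] = 0.2, Var(A) = 0.018823529
E[N²] = 25 + 10² = 125
E[A²] = 0.018823529 + 0.2² = 0.058823529
Var(Z) = 125*0.058823529 - (10*0.2)²
= 7.3529412 - 4 = 3.3529412

3.3529412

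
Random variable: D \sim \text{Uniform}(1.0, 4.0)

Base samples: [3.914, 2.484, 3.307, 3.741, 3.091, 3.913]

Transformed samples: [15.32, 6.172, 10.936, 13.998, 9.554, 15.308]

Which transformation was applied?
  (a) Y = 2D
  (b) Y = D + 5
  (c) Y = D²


Checking option (c) Y = D²:
  D = 3.914 -> Y = 15.32 ✓
  D = 2.484 -> Y = 6.172 ✓
  D = 3.307 -> Y = 10.936 ✓
All samples match this transformation.

(c) D²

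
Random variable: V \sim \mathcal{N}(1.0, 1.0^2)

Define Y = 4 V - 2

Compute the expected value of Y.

For Y = 4V - 2:
E[Y] = 4 * E[V] - 2
E[V] = 1.0 = 1
E[Y] = 4 * 1 - 2 = 2

2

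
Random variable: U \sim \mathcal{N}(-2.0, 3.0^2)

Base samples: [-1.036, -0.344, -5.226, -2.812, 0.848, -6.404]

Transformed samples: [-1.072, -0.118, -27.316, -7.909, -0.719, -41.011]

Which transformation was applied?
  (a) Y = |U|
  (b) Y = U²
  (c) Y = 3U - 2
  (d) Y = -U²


Checking option (d) Y = -U²:
  U = -1.036 -> Y = -1.072 ✓
  U = -0.344 -> Y = -0.118 ✓
  U = -5.226 -> Y = -27.316 ✓
All samples match this transformation.

(d) -U²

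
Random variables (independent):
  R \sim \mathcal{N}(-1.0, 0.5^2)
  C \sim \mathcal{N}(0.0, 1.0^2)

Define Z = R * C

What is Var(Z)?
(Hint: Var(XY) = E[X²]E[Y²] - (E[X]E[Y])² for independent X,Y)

Var(XY) = E[X²]E[Y²] - (E[X]E[Y])²
E[R] = -1, Var(R) = 0.25
E[C] = 0, Var(C) = 1
E[R²] = 0.25 + (-1)² = 1.25
E[C²] = 1 + 0² = 1
Var(Z) = 1.25*1 - (-1*0)²
= 1.25 - 0 = 1.25

1.25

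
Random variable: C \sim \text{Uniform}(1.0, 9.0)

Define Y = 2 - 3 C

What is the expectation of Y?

For Y = -3C + 2:
E[Y] = -3 * E[C] + 2
E[C] = (1 + 9)/2 = 5
E[Y] = -3 * 5 + 2 = -13

-13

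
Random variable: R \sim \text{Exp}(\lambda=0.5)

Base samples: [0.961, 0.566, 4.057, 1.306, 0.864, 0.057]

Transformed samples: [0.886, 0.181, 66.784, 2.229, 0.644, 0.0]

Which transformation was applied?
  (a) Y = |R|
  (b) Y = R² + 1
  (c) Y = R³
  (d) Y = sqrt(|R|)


Checking option (c) Y = R³:
  R = 0.961 -> Y = 0.886 ✓
  R = 0.566 -> Y = 0.181 ✓
  R = 4.057 -> Y = 66.784 ✓
All samples match this transformation.

(c) R³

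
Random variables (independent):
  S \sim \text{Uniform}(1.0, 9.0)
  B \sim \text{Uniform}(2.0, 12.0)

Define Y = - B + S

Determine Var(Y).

For independent RVs: Var(aX + bY) = a²Var(X) + b²Var(Y)
Var(S) = 5.3333333
Var(B) = 8.3333333
Var(Y) = 1²*5.3333333 + (-1)²*8.3333333
= 1*5.3333333 + 1*8.3333333 = 13.666667

13.666667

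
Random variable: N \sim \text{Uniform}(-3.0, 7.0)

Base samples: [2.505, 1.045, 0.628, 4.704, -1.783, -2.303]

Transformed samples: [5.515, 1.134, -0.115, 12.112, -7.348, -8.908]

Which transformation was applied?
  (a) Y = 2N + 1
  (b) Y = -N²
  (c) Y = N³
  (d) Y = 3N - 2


Checking option (d) Y = 3N - 2:
  N = 2.505 -> Y = 5.515 ✓
  N = 1.045 -> Y = 1.134 ✓
  N = 0.628 -> Y = -0.115 ✓
All samples match this transformation.

(d) 3N - 2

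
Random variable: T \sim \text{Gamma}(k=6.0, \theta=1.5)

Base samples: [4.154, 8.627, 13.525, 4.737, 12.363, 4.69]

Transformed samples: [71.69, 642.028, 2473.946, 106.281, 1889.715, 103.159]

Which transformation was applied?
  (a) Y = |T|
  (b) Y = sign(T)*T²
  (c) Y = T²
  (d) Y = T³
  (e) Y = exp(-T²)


Checking option (d) Y = T³:
  T = 4.154 -> Y = 71.69 ✓
  T = 8.627 -> Y = 642.028 ✓
  T = 13.525 -> Y = 2473.946 ✓
All samples match this transformation.

(d) T³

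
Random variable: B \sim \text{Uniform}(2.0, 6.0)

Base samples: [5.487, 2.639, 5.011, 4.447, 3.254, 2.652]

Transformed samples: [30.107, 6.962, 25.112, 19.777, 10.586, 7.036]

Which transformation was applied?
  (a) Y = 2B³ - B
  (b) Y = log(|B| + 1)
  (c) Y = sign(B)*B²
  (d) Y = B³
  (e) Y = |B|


Checking option (c) Y = sign(B)*B²:
  B = 5.487 -> Y = 30.107 ✓
  B = 2.639 -> Y = 6.962 ✓
  B = 5.011 -> Y = 25.112 ✓
All samples match this transformation.

(c) sign(B)*B²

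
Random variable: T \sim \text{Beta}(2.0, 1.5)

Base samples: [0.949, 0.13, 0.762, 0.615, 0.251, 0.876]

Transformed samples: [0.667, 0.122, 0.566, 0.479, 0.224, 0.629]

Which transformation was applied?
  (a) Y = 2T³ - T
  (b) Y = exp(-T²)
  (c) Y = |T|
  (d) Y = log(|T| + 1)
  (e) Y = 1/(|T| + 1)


Checking option (d) Y = log(|T| + 1):
  T = 0.949 -> Y = 0.667 ✓
  T = 0.13 -> Y = 0.122 ✓
  T = 0.762 -> Y = 0.566 ✓
All samples match this transformation.

(d) log(|T| + 1)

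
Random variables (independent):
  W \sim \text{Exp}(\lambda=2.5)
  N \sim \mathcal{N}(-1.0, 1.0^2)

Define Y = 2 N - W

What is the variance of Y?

For independent RVs: Var(aX + bY) = a²Var(X) + b²Var(Y)
Var(W) = 0.16
Var(N) = 1
Var(Y) = (-1)²*0.16 + 2²*1
= 1*0.16 + 4*1 = 4.16

4.16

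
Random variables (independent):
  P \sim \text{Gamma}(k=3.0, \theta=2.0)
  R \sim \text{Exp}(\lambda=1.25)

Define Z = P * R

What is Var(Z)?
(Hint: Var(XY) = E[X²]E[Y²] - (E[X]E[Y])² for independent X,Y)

Var(XY) = E[X²]E[Y²] - (E[X]E[Y])²
E[P] = 6, Var(P) = 12
E[R] = 0.8, Var(R) = 0.64
E[P²] = 12 + 6² = 48
E[R²] = 0.64 + 0.8² = 1.28
Var(Z) = 48*1.28 - (6*0.8)²
= 61.44 - 23.04 = 38.4

38.4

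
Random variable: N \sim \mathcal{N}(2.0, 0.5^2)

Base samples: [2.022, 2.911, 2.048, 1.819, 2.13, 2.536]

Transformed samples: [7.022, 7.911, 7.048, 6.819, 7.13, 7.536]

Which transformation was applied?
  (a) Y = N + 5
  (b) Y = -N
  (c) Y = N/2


Checking option (a) Y = N + 5:
  N = 2.022 -> Y = 7.022 ✓
  N = 2.911 -> Y = 7.911 ✓
  N = 2.048 -> Y = 7.048 ✓
All samples match this transformation.

(a) N + 5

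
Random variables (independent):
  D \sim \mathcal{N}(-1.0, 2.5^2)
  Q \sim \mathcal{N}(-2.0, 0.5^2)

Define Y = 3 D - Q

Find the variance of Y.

For independent RVs: Var(aX + bY) = a²Var(X) + b²Var(Y)
Var(D) = 6.25
Var(Q) = 0.25
Var(Y) = 3²*6.25 + (-1)²*0.25
= 9*6.25 + 1*0.25 = 56.5

56.5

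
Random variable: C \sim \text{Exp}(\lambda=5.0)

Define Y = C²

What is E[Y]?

E[C²] = Var(C) + (E[C])² = 0.04 + 0.04 = 0.08

0.08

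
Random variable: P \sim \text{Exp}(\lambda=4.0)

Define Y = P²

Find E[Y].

E[P²] = Var(P) + (E[P])² = 0.0625 + 0.0625 = 0.125

0.125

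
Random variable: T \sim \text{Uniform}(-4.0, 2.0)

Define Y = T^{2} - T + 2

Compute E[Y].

E[Y] = 1*E[T²] - 1*E[T] + 2
E[T] = -1
E[T²] = Var(T) + (E[T])² = 3 + 1 = 4
E[Y] = 1*4 - 1*(-1) + 2 = 7

7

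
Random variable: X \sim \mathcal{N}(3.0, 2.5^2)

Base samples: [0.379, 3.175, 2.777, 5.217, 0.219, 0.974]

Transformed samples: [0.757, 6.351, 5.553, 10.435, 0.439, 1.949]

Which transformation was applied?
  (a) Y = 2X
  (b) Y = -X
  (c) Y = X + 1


Checking option (a) Y = 2X:
  X = 0.379 -> Y = 0.757 ✓
  X = 3.175 -> Y = 6.351 ✓
  X = 2.777 -> Y = 5.553 ✓
All samples match this transformation.

(a) 2X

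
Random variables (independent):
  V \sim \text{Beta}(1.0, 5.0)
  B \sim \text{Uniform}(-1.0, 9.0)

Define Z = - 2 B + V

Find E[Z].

E[Z] = 1*E[V] - 2*E[B]
E[V] = 0.16666667
E[B] = 4
E[Z] = 1*0.16666667 - 2*4 = -7.8333333

-7.8333333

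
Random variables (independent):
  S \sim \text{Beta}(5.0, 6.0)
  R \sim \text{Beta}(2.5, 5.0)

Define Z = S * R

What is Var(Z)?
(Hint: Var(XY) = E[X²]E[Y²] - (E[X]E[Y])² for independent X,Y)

Var(XY) = E[X²]E[Y²] - (E[X]E[Y])²
E[S] = 0.45454545, Var(S) = 0.020661157
E[R] = 0.33333333, Var(R) = 0.026143791
E[S²] = 0.020661157 + 0.45454545² = 0.22727273
E[R²] = 0.026143791 + 0.33333333² = 0.1372549
Var(Z) = 0.22727273*0.1372549 - (0.45454545*0.33333333)²
= 0.031194296 - 0.022956841 = 0.0082374548

0.0082374548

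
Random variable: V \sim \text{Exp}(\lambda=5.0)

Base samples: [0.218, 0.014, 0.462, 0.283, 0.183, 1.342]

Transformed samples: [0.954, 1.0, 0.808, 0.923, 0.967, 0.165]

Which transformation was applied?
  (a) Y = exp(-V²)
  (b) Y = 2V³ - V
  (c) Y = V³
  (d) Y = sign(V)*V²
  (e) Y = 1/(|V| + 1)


Checking option (a) Y = exp(-V²):
  V = 0.218 -> Y = 0.954 ✓
  V = 0.014 -> Y = 1.0 ✓
  V = 0.462 -> Y = 0.808 ✓
All samples match this transformation.

(a) exp(-V²)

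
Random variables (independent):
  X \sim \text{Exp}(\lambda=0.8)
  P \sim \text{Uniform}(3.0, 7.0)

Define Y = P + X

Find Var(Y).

For independent RVs: Var(aX + bY) = a²Var(X) + b²Var(Y)
Var(X) = 1.5625
Var(P) = 1.3333333
Var(Y) = 1²*1.5625 + 1²*1.3333333
= 1*1.5625 + 1*1.3333333 = 2.8958333

2.8958333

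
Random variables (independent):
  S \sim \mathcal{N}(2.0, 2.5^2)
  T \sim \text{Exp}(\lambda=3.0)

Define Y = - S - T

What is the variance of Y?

For independent RVs: Var(aX + bY) = a²Var(X) + b²Var(Y)
Var(S) = 6.25
Var(T) = 0.11111111
Var(Y) = (-1)²*6.25 + (-1)²*0.11111111
= 1*6.25 + 1*0.11111111 = 6.3611111

6.3611111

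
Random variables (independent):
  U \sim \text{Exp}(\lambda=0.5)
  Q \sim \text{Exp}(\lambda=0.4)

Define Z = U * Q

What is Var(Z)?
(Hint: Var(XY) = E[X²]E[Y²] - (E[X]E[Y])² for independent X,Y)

Var(XY) = E[X²]E[Y²] - (E[X]E[Y])²
E[U] = 2, Var(U) = 4
E[Q] = 2.5, Var(Q) = 6.25
E[U²] = 4 + 2² = 8
E[Q²] = 6.25 + 2.5² = 12.5
Var(Z) = 8*12.5 - (2*2.5)²
= 100 - 25 = 75

75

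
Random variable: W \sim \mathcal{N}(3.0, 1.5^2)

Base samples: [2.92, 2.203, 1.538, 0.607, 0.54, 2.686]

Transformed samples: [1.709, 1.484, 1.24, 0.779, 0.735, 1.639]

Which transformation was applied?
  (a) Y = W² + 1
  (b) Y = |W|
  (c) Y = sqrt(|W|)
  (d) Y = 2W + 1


Checking option (c) Y = sqrt(|W|):
  W = 2.92 -> Y = 1.709 ✓
  W = 2.203 -> Y = 1.484 ✓
  W = 1.538 -> Y = 1.24 ✓
All samples match this transformation.

(c) sqrt(|W|)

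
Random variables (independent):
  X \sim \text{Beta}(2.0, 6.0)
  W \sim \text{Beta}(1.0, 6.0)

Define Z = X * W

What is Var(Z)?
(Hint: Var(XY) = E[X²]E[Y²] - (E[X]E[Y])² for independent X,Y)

Var(XY) = E[X²]E[Y²] - (E[X]E[Y])²
E[X] = 0.25, Var(X) = 0.020833333
E[W] = 0.14285714, Var(W) = 0.015306122
E[X²] = 0.020833333 + 0.25² = 0.083333333
E[W²] = 0.015306122 + 0.14285714² = 0.035714286
Var(Z) = 0.083333333*0.035714286 - (0.25*0.14285714)²
= 0.0029761905 - 0.0012755102 = 0.0017006803

0.0017006803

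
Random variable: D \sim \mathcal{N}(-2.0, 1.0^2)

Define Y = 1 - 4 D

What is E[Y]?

For Y = -4D + 1:
E[Y] = -4 * E[D] + 1
E[D] = -2.0 = -2
E[Y] = -4 * (-2) + 1 = 9

9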